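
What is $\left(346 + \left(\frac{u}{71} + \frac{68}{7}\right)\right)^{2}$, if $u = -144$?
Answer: $\frac{30899311524}{247009} \approx 1.2509 \cdot 10^{5}$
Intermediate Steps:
$\left(346 + \left(\frac{u}{71} + \frac{68}{7}\right)\right)^{2} = \left(346 + \left(- \frac{144}{71} + \frac{68}{7}\right)\right)^{2} = \left(346 + \frac{3820}{497}\right)^{2} = \left(\frac{175782}{497}\right)^{2} = \frac{30899311524}{247009}$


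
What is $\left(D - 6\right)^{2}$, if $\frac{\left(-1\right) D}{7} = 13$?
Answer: $9409$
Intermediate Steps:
$D = -91$ ($D = \left(-7\right) 13 = -91$)
$\left(D - 6\right)^{2} = \left(-91 - 6\right)^{2} = \left(-97\right)^{2} = 9409$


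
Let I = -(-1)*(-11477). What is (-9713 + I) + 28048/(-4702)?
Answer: -49831714/2351 ≈ -21196.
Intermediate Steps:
I = -11477 (I = -1*11477 = -11477)
(-9713 + I) + 28048/(-4702) = (-9713 - 11477) + 28048/(-4702) = -21190 + 28048*(-1/4702) = -21190 - 14024/2351 = -49831714/2351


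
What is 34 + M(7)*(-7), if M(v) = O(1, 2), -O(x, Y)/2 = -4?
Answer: -22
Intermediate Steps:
O(x, Y) = 8 (O(x, Y) = -2*(-4) = 8)
M(v) = 8
34 + M(7)*(-7) = 34 + 8*(-7) = 34 - 56 = -22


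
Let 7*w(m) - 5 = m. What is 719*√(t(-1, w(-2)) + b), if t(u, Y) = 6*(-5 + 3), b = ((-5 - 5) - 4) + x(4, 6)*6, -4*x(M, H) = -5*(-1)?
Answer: 719*I*√134/2 ≈ 4161.5*I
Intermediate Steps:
x(M, H) = -5/4 (x(M, H) = -(-5)*(-1)/4 = -¼*5 = -5/4)
w(m) = 5/7 + m/7
b = -43/2 (b = ((-5 - 5) - 4) - 5/4*6 = (-10 - 4) - 15/2 = -14 - 15/2 = -43/2 ≈ -21.500)
t(u, Y) = -12 (t(u, Y) = 6*(-2) = -12)
719*√(t(-1, w(-2)) + b) = 719*√(-12 - 43/2) = 719*√(-67/2) = 719*(I*√134/2) = 719*I*√134/2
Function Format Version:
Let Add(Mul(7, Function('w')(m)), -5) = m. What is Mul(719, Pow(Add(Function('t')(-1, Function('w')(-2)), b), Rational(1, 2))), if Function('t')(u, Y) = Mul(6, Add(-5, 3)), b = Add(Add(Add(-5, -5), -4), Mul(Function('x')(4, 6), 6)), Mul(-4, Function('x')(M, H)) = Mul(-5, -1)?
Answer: Mul(Rational(719, 2), I, Pow(134, Rational(1, 2))) ≈ Mul(4161.5, I)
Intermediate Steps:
Function('x')(M, H) = Rational(-5, 4) (Function('x')(M, H) = Mul(Rational(-1, 4), Mul(-5, -1)) = Mul(Rational(-1, 4), 5) = Rational(-5, 4))
Function('w')(m) = Add(Rational(5, 7), Mul(Rational(1, 7), m))
b = Rational(-43, 2) (b = Add(Add(Add(-5, -5), -4), Mul(Rational(-5, 4), 6)) = Add(Add(-10, -4), Rational(-15, 2)) = Add(-14, Rational(-15, 2)) = Rational(-43, 2) ≈ -21.500)
Function('t')(u, Y) = -12 (Function('t')(u, Y) = Mul(6, -2) = -12)
Mul(719, Pow(Add(Function('t')(-1, Function('w')(-2)), b), Rational(1, 2))) = Mul(719, Pow(Add(-12, Rational(-43, 2)), Rational(1, 2))) = Mul(719, Pow(Rational(-67, 2), Rational(1, 2))) = Mul(719, Mul(Rational(1, 2), I, Pow(134, Rational(1, 2)))) = Mul(Rational(719, 2), I, Pow(134, Rational(1, 2)))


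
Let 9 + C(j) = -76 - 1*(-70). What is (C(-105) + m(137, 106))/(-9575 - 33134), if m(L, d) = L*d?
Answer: -14507/42709 ≈ -0.33967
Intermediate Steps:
C(j) = -15 (C(j) = -9 + (-76 - 1*(-70)) = -9 + (-76 + 70) = -9 - 6 = -15)
(C(-105) + m(137, 106))/(-9575 - 33134) = (-15 + 137*106)/(-9575 - 33134) = (-15 + 14522)/(-42709) = 14507*(-1/42709) = -14507/42709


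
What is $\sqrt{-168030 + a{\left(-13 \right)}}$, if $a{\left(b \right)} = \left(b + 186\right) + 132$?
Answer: $5 i \sqrt{6709} \approx 409.54 i$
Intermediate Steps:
$a{\left(b \right)} = 318 + b$ ($a{\left(b \right)} = \left(186 + b\right) + 132 = 318 + b$)
$\sqrt{-168030 + a{\left(-13 \right)}} = \sqrt{-168030 + \left(318 - 13\right)} = \sqrt{-168030 + 305} = \sqrt{-167725} = 5 i \sqrt{6709}$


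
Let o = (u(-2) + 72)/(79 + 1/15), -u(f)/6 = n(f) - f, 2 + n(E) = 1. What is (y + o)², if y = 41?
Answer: 615436864/351649 ≈ 1750.1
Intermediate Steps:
n(E) = -1 (n(E) = -2 + 1 = -1)
u(f) = 6 + 6*f (u(f) = -6*(-1 - f) = 6 + 6*f)
o = 495/593 (o = ((6 + 6*(-2)) + 72)/(79 + 1/15) = ((6 - 12) + 72)/(79 + 1/15) = (-6 + 72)/(1186/15) = 66*(15/1186) = 495/593 ≈ 0.83474)
(y + o)² = (41 + 495/593)² = (24808/593)² = 615436864/351649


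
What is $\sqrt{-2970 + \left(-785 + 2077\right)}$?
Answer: $i \sqrt{1678} \approx 40.963 i$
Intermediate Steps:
$\sqrt{-2970 + \left(-785 + 2077\right)} = \sqrt{-2970 + 1292} = \sqrt{-1678} = i \sqrt{1678}$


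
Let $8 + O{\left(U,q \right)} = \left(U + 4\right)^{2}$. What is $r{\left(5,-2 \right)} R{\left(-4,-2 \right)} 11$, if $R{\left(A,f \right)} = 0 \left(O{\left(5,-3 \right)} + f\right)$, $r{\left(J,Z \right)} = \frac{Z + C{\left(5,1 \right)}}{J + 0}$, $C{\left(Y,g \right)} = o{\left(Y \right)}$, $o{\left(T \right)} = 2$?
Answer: $0$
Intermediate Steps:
$C{\left(Y,g \right)} = 2$
$O{\left(U,q \right)} = -8 + \left(4 + U\right)^{2}$ ($O{\left(U,q \right)} = -8 + \left(U + 4\right)^{2} = -8 + \left(4 + U\right)^{2}$)
$r{\left(J,Z \right)} = \frac{2 + Z}{J}$ ($r{\left(J,Z \right)} = \frac{Z + 2}{J + 0} = \frac{2 + Z}{J}$)
$R{\left(A,f \right)} = 0$ ($R{\left(A,f \right)} = 0 \left(\left(-8 + \left(4 + 5\right)^{2}\right) + f\right) = 0 \left(\left(-8 + 9^{2}\right) + f\right) = 0 \left(\left(-8 + 81\right) + f\right) = 0 \left(73 + f\right) = 0$)
$r{\left(5,-2 \right)} R{\left(-4,-2 \right)} 11 = \frac{2 - 2}{5} \cdot 0 \cdot 11 = \frac{1}{5} \cdot 0 \cdot 0 \cdot 11 = 0 \cdot 0 \cdot 11 = 0 \cdot 11 = 0$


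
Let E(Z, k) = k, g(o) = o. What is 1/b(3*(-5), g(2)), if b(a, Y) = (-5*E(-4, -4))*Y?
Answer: 1/40 ≈ 0.025000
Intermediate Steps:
b(a, Y) = 20*Y (b(a, Y) = (-5*(-4))*Y = 20*Y)
1/b(3*(-5), g(2)) = 1/(20*2) = 1/40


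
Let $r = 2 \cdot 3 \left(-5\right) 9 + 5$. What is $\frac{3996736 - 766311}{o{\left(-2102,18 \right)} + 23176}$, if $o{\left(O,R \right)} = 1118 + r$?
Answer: $\frac{3230425}{24029} \approx 134.44$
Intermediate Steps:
$r = -265$ ($r = 6 \left(-5\right) 9 + 5 = \left(-30\right) 9 + 5 = -270 + 5 = -265$)
$o{\left(O,R \right)} = 853$ ($o{\left(O,R \right)} = 1118 - 265 = 853$)
$\frac{3996736 - 766311}{o{\left(-2102,18 \right)} + 23176} = \frac{3996736 - 766311}{853 + 23176} = \frac{3230425}{24029}$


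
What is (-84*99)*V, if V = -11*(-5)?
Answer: -457380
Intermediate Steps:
V = 55
(-84*99)*V = -84*99*55 = -8316*55 = -457380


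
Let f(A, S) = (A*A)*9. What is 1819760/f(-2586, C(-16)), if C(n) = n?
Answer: 454940/15046641 ≈ 0.030235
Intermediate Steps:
f(A, S) = 9*A² (f(A, S) = A²*9 = 9*A²)
1819760/f(-2586, C(-16)) = 1819760/((9*(-2586)²)) = 1819760/((9*6687396)) = 1819760/60186564 = 1819760*(1/60186564) = 454940/15046641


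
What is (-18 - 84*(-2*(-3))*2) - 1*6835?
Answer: -7861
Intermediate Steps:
(-18 - 84*(-2*(-3))*2) - 1*6835 = (-18 - 504*2) - 6835 = (-18 - 84*12) - 6835 = (-18 - 1008) - 6835 = -1026 - 6835 = -7861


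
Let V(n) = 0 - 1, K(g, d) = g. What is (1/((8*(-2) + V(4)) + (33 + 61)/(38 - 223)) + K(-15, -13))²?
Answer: 2378512900/10491121 ≈ 226.72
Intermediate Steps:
V(n) = -1
(1/((8*(-2) + V(4)) + (33 + 61)/(38 - 223)) + K(-15, -13))² = (1/((8*(-2) - 1) + (33 + 61)/(38 - 223)) - 15)² = (1/((-16 - 1) + 94/(-185)) - 15)² = (1/(-17 + 94*(-1/185)) - 15)² = (1/(-17 - 94/185) - 15)² = (1/(-3239/185) - 15)² = (-185/3239 - 15)² = (-48770/3239)² = 2378512900/10491121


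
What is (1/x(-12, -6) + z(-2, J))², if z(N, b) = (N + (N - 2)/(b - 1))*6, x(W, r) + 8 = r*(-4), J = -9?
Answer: 582169/6400 ≈ 90.964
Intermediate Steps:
x(W, r) = -8 - 4*r (x(W, r) = -8 + r*(-4) = -8 - 4*r)
z(N, b) = 6*N + 6*(-2 + N)/(-1 + b) (z(N, b) = (N + (-2 + N)/(-1 + b))*6 = 6*N + 6*(-2 + N)/(-1 + b))
(1/x(-12, -6) + z(-2, J))² = (1/(-8 - 4*(-6)) + 6*(-2 - 2*(-9))/(-1 - 9))² = (1/(-8 + 24) + 6*(-2 + 18)/(-10))² = (1/16 + 6*(-⅒)*16)² = (1/16 - 48/5)² = (-763/80)² = 582169/6400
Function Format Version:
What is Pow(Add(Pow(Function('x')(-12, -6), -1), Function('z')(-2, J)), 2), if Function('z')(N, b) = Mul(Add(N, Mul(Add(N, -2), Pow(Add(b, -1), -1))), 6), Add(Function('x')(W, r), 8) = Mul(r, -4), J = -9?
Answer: Rational(582169, 6400) ≈ 90.964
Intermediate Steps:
Function('x')(W, r) = Add(-8, Mul(-4, r)) (Function('x')(W, r) = Add(-8, Mul(r, -4)) = Add(-8, Mul(-4, r)))
Function('z')(N, b) = Add(Mul(6, N), Mul(6, Pow(Add(-1, b), -1), Add(-2, N))) (Function('z')(N, b) = Mul(Add(N, Mul(Add(-2, N), Pow(Add(-1, b), -1))), 6) = Mul(Add(N, Mul(Pow(Add(-1, b), -1), Add(-2, N))), 6) = Add(Mul(6, N), Mul(6, Pow(Add(-1, b), -1), Add(-2, N))))
Pow(Add(Pow(Function('x')(-12, -6), -1), Function('z')(-2, J)), 2) = Pow(Add(Pow(Add(-8, Mul(-4, -6)), -1), Mul(6, Pow(Add(-1, -9), -1), Add(-2, Mul(-2, -9)))), 2) = Pow(Add(Pow(Add(-8, 24), -1), Mul(6, Pow(-10, -1), Add(-2, 18))), 2) = Pow(Add(Pow(16, -1), Mul(6, Rational(-1, 10), 16)), 2) = Pow(Add(Rational(1, 16), Rational(-48, 5)), 2) = Pow(Rational(-763, 80), 2) = Rational(582169, 6400)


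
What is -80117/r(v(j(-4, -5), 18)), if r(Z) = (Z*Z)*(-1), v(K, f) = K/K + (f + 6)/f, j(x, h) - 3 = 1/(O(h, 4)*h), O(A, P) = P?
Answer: 721053/49 ≈ 14715.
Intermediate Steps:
j(x, h) = 3 + 1/(4*h)
v(K, f) = 1 + (6 + f)/f
r(Z) = -Z² (r(Z) = Z²*(-1) = -Z²)
-80117/r(v(j(-4, -5), 18)) = -80117*(-1/(2 + 6/18)²) = -80117*(-1/(2 + 6*(1/18))²) = -80117*(-1/(2 + ⅓)²) = -80117/((-(7/3)²)) = -80117/((-1*49/9)) = -80117/(-49/9) = -80117*(-9/49) = 721053/49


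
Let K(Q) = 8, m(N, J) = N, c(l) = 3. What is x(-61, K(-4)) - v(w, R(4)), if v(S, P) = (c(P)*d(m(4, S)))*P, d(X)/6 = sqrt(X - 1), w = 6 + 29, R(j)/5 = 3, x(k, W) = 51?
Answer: 51 - 270*sqrt(3) ≈ -416.65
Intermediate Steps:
R(j) = 15 (R(j) = 5*3 = 15)
w = 35
d(X) = 6*sqrt(-1 + X) (d(X) = 6*sqrt(X - 1) = 6*sqrt(-1 + X))
v(S, P) = 18*P*sqrt(3) (v(S, P) = (3*(6*sqrt(-1 + 4)))*P = (3*(6*sqrt(3)))*P = (18*sqrt(3))*P = 18*P*sqrt(3))
x(-61, K(-4)) - v(w, R(4)) = 51 - 18*15*sqrt(3) = 51 - 270*sqrt(3)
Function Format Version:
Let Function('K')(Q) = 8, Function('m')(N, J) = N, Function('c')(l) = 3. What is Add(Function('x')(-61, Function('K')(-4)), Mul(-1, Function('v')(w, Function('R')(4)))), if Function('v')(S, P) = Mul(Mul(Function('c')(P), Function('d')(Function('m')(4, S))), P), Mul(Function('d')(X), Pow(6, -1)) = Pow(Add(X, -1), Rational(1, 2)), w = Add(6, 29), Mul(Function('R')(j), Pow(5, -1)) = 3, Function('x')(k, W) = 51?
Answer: Add(51, Mul(-270, Pow(3, Rational(1, 2)))) ≈ -416.65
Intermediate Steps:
Function('R')(j) = 15 (Function('R')(j) = Mul(5, 3) = 15)
w = 35
Function('d')(X) = Mul(6, Pow(Add(-1, X), Rational(1, 2))) (Function('d')(X) = Mul(6, Pow(Add(X, -1), Rational(1, 2))) = Mul(6, Pow(Add(-1, X), Rational(1, 2))))
Function('v')(S, P) = Mul(18, P, Pow(3, Rational(1, 2))) (Function('v')(S, P) = Mul(Mul(3, Mul(6, Pow(Add(-1, 4), Rational(1, 2)))), P) = Mul(Mul(3, Mul(6, Pow(3, Rational(1, 2)))), P) = Mul(Mul(18, Pow(3, Rational(1, 2))), P) = Mul(18, P, Pow(3, Rational(1, 2))))
Add(Function('x')(-61, Function('K')(-4)), Mul(-1, Function('v')(w, Function('R')(4)))) = Add(51, Mul(-1, Mul(18, 15, Pow(3, Rational(1, 2))))) = Add(51, Mul(-1, Mul(270, Pow(3, Rational(1, 2))))) = Add(51, Mul(-270, Pow(3, Rational(1, 2))))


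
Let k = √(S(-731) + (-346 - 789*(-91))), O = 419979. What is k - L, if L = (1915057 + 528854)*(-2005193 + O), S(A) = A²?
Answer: 3874121931954 + √605814 ≈ 3.8741e+12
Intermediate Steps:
L = -3874121931954 (L = (1915057 + 528854)*(-2005193 + 419979) = 2443911*(-1585214) = -3874121931954)
k = √605814 (k = √((-731)² + (-346 - 789*(-91))) = √(534361 + (-346 + 71799)) = √(534361 + 71453) = √605814 ≈ 778.34)
k - L = √605814 - 1*(-3874121931954) = √605814 + 3874121931954 = 3874121931954 + √605814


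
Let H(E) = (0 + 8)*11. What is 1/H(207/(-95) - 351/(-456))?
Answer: 1/88 ≈ 0.011364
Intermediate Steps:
H(E) = 88 (H(E) = 8*11 = 88)
1/H(207/(-95) - 351/(-456)) = 1/88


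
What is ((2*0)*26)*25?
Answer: 0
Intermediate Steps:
((2*0)*26)*25 = (0*26)*25 = 0*25 = 0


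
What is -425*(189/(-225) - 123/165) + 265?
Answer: 10327/11 ≈ 938.82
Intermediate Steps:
-425*(189/(-225) - 123/165) + 265 = -425*(189*(-1/225) - 123*1/165) + 265 = -425*(-21/25 - 41/55) + 265 = -425*(-436/275) + 265 = 7412/11 + 265 = 10327/11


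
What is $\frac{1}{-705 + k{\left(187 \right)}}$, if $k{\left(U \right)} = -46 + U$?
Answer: $- \frac{1}{564} \approx -0.0017731$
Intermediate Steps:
$\frac{1}{-705 + k{\left(187 \right)}} = \frac{1}{-705 + \left(-46 + 187\right)} = \frac{1}{-705 + 141} = \frac{1}{-564} = - \frac{1}{564}$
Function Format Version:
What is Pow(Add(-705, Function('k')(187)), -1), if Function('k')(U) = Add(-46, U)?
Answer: Rational(-1, 564) ≈ -0.0017731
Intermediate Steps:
Pow(Add(-705, Function('k')(187)), -1) = Pow(Add(-705, Add(-46, 187)), -1) = Pow(Add(-705, 141), -1) = Pow(-564, -1) = Rational(-1, 564)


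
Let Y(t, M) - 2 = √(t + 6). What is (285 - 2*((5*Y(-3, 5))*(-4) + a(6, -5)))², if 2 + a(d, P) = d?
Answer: 132249 + 28560*√3 ≈ 1.8172e+5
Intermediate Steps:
Y(t, M) = 2 + √(6 + t) (Y(t, M) = 2 + √(t + 6) = 2 + √(6 + t))
a(d, P) = -2 + d
(285 - 2*((5*Y(-3, 5))*(-4) + a(6, -5)))² = (285 - 2*((5*(2 + √(6 - 3)))*(-4) + (-2 + 6)))² = (285 - 2*((5*(2 + √3))*(-4) + 4))² = (285 - 2*((10 + 5*√3)*(-4) + 4))² = (285 - 2*((-40 - 20*√3) + 4))² = (285 - 2*(-36 - 20*√3))² = (285 + (72 + 40*√3))² = (357 + 40*√3)²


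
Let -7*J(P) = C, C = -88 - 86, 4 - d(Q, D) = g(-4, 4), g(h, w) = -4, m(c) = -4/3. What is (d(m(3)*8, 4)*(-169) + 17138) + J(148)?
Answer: 110676/7 ≈ 15811.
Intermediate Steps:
m(c) = -4/3 (m(c) = -4*1/3 = -4/3)
d(Q, D) = 8 (d(Q, D) = 4 - 1*(-4) = 4 + 4 = 8)
C = -174
J(P) = 174/7 (J(P) = -1/7*(-174) = 174/7)
(d(m(3)*8, 4)*(-169) + 17138) + J(148) = (8*(-169) + 17138) + 174/7 = (-1352 + 17138) + 174/7 = 15786 + 174/7 = 110676/7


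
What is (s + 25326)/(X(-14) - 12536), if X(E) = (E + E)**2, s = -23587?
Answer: -1739/11752 ≈ -0.14797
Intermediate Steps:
X(E) = 4*E**2 (X(E) = (2*E)**2 = 4*E**2)
(s + 25326)/(X(-14) - 12536) = (-23587 + 25326)/(4*(-14)**2 - 12536) = 1739/(4*196 - 12536) = 1739/(784 - 12536) = 1739/(-11752) = 1739*(-1/11752) = -1739/11752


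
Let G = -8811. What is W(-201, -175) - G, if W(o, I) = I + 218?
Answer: 8854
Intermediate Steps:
W(o, I) = 218 + I
W(-201, -175) - G = (218 - 175) - 1*(-8811) = 43 + 8811 = 8854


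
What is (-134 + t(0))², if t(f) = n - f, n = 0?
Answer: 17956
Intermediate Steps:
t(f) = -f (t(f) = 0 - f = -f)
(-134 + t(0))² = (-134 - 1*0)² = (-134 + 0)² = (-134)² = 17956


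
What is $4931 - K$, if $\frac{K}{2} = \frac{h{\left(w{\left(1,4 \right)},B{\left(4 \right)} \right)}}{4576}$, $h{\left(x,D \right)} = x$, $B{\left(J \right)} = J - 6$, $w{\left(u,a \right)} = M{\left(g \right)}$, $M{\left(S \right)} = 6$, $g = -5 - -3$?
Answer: $\frac{5641061}{1144} \approx 4931.0$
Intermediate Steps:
$g = -2$ ($g = -5 + 3 = -2$)
$w{\left(u,a \right)} = 6$
$B{\left(J \right)} = -6 + J$ ($B{\left(J \right)} = J - 6 = -6 + J$)
$K = \frac{3}{1144}$ ($K = 2 \cdot \frac{6}{4576} = 2 \cdot 6 \cdot \frac{1}{4576} = 2 \cdot \frac{3}{2288} = \frac{3}{1144} \approx 0.0026224$)
$4931 - K = 4931 - \frac{3}{1144} = \frac{5641061}{1144}$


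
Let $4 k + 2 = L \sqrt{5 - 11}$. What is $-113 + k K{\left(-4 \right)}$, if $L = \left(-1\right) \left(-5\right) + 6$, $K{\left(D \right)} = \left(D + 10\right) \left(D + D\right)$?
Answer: $-89 - 132 i \sqrt{6} \approx -89.0 - 323.33 i$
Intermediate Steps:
$K{\left(D \right)} = 2 D \left(10 + D\right)$ ($K{\left(D \right)} = \left(10 + D\right) 2 D = 2 D \left(10 + D\right)$)
$L = 11$ ($L = 5 + 6 = 11$)
$k = - \frac{1}{2} + \frac{11 i \sqrt{6}}{4}$ ($k = - \frac{1}{2} + \frac{11 \sqrt{5 - 11}}{4} = - \frac{1}{2} + \frac{11 \sqrt{-6}}{4} = - \frac{1}{2} + \frac{11 i \sqrt{6}}{4} \approx -0.5 + 6.7361 i$)
$-113 + k K{\left(-4 \right)} = -113 + \left(- \frac{1}{2} + \frac{11 i \sqrt{6}}{4}\right) 2 \left(-4\right) \left(10 - 4\right) = -113 + \left(- \frac{1}{2} + \frac{11 i \sqrt{6}}{4}\right) 2 \left(-4\right) 6 = -113 + \left(- \frac{1}{2} + \frac{11 i \sqrt{6}}{4}\right) \left(-48\right) = -113 + \left(24 - 132 i \sqrt{6}\right) = -89 - 132 i \sqrt{6}$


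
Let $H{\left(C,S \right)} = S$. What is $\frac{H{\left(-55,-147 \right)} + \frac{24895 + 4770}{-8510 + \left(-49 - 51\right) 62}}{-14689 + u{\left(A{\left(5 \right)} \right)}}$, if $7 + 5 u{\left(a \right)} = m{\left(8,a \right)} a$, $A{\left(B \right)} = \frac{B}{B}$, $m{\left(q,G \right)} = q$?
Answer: $\frac{35935}{3542168} \approx 0.010145$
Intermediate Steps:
$A{\left(B \right)} = 1$
$u{\left(a \right)} = - \frac{7}{5} + \frac{8 a}{5}$
$\frac{H{\left(-55,-147 \right)} + \frac{24895 + 4770}{-8510 + \left(-49 - 51\right) 62}}{-14689 + u{\left(A{\left(5 \right)} \right)}} = \frac{-147 + \frac{24895 + 4770}{-8510 + \left(-49 - 51\right) 62}}{-14689 + \left(- \frac{7}{5} + \frac{8}{5} \cdot 1\right)} = \frac{-147 + \frac{29665}{-8510 - 6200}}{-14689 + \left(- \frac{7}{5} + \frac{8}{5}\right)} = \frac{-147 + \frac{29665}{-8510 - 6200}}{-14689 + \frac{1}{5}} = \frac{-147 + \frac{29665}{-14710}}{- \frac{73444}{5}} = \left(-147 + 29665 \left(- \frac{1}{14710}\right)\right) \left(- \frac{5}{73444}\right) = \left(-147 - \frac{5933}{2942}\right) \left(- \frac{5}{73444}\right) = \left(- \frac{438407}{2942}\right) \left(- \frac{5}{73444}\right) = \frac{35935}{3542168}$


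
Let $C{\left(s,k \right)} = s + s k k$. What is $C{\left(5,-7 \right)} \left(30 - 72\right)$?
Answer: $-10500$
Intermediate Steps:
$C{\left(s,k \right)} = s + s k^{2}$ ($C{\left(s,k \right)} = s + k s k = s + s k^{2}$)
$C{\left(5,-7 \right)} \left(30 - 72\right) = 5 \left(1 + \left(-7\right)^{2}\right) \left(30 - 72\right) = 5 \left(1 + 49\right) \left(-42\right) = 5 \cdot 50 \left(-42\right) = 250 \left(-42\right) = -10500$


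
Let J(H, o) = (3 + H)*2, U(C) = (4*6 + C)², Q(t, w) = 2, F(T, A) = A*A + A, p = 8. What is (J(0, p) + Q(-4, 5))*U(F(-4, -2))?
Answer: 5408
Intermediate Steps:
F(T, A) = A + A² (F(T, A) = A² + A = A + A²)
U(C) = (24 + C)²
J(H, o) = 6 + 2*H
(J(0, p) + Q(-4, 5))*U(F(-4, -2)) = ((6 + 2*0) + 2)*(24 - 2*(1 - 2))² = ((6 + 0) + 2)*(24 - 2*(-1))² = (6 + 2)*(24 + 2)² = 8*26² = 8*676 = 5408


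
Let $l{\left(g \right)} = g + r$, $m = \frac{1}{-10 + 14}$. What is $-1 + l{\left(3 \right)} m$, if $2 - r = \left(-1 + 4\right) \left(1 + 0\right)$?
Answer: $- \frac{1}{2} \approx -0.5$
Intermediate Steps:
$m = \frac{1}{4} \approx 0.25$
$r = -1$ ($r = 2 - \left(-1 + 4\right) \left(1 + 0\right) = 2 - 3 \cdot 1 = 2 - 3 = -1$)
$l{\left(g \right)} = -1 + g$ ($l{\left(g \right)} = g - 1 = -1 + g$)
$-1 + l{\left(3 \right)} m = -1 + \left(-1 + 3\right) \frac{1}{4} = -1 + 2 \cdot \frac{1}{4} = -1 + \frac{1}{2} = - \frac{1}{2}$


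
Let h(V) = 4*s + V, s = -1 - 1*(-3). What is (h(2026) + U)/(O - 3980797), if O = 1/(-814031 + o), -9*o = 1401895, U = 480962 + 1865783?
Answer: -20500551799546/34745088874687 ≈ -0.59003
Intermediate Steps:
s = 2 (s = -1 + 3 = 2)
U = 2346745
o = -1401895/9 (o = -⅑*1401895 = -1401895/9 ≈ -1.5577e+5)
h(V) = 8 + V (h(V) = 4*2 + V = 8 + V)
O = -9/8728174 (O = 1/(-814031 - 1401895/9) = 1/(-8728174/9) = -9/8728174 ≈ -1.0311e-6)
(h(2026) + U)/(O - 3980797) = ((8 + 2026) + 2346745)/(-9/8728174 - 3980797) = (2034 + 2346745)/(-34745088874687/8728174) = 2348779*(-8728174/34745088874687) = -20500551799546/34745088874687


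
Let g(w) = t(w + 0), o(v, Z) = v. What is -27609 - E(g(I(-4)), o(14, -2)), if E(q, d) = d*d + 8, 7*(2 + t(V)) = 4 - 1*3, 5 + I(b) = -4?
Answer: -27813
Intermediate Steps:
I(b) = -9 (I(b) = -5 - 4 = -9)
t(V) = -13/7 (t(V) = -2 + (4 - 1*3)/7 = -2 + (4 - 3)/7 = -2 + (1/7)*1 = -2 + 1/7 = -13/7)
g(w) = -13/7
E(q, d) = 8 + d**2 (E(q, d) = d**2 + 8 = 8 + d**2)
-27609 - E(g(I(-4)), o(14, -2)) = -27609 - (8 + 14**2) = -27609 - (8 + 196) = -27609 - 1*204 = -27609 - 204 = -27813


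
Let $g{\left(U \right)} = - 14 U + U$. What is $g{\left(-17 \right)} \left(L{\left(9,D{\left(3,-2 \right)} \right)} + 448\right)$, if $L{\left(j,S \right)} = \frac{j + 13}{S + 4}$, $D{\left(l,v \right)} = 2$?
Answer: $\frac{299455}{3} \approx 99818.0$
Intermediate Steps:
$g{\left(U \right)} = - 13 U$
$L{\left(j,S \right)} = \frac{13 + j}{4 + S}$
$g{\left(-17 \right)} \left(L{\left(9,D{\left(3,-2 \right)} \right)} + 448\right) = \left(-13\right) \left(-17\right) \left(\frac{13 + 9}{4 + 2} + 448\right) = 221 \left(\frac{1}{6} \cdot 22 + 448\right) = 221 \left(\frac{11}{3} + 448\right) = 221 \cdot \frac{1355}{3} = \frac{299455}{3}$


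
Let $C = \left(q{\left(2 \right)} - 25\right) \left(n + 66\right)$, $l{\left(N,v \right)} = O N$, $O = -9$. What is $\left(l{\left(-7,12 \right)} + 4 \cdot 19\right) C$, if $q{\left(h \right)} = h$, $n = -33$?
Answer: $-105501$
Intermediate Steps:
$l{\left(N,v \right)} = - 9 N$
$C = -759$ ($C = \left(2 - 25\right) \left(-33 + 66\right) = \left(-23\right) 33 = -759$)
$\left(l{\left(-7,12 \right)} + 4 \cdot 19\right) C = \left(\left(-9\right) \left(-7\right) + 4 \cdot 19\right) \left(-759\right) = \left(63 + 76\right) \left(-759\right) = 139 \left(-759\right) = -105501$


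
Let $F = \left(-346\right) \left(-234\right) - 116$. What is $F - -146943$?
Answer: $227791$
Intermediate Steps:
$F = 80848$ ($F = 80964 - 116 = 80848$)
$F - -146943 = 80848 - -146943 = 80848 + 146943 = 227791$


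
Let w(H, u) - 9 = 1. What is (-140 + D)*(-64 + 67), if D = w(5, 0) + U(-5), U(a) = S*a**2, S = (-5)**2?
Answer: 1485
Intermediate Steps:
w(H, u) = 10 (w(H, u) = 9 + 1 = 10)
S = 25
U(a) = 25*a**2
D = 635 (D = 10 + 25*(-5)**2 = 10 + 25*25 = 10 + 625 = 635)
(-140 + D)*(-64 + 67) = (-140 + 635)*(-64 + 67) = 495*3 = 1485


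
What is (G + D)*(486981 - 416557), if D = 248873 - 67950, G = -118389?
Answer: 4403894416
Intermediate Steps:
D = 180923
(G + D)*(486981 - 416557) = (-118389 + 180923)*(486981 - 416557) = 62534*70424 = 4403894416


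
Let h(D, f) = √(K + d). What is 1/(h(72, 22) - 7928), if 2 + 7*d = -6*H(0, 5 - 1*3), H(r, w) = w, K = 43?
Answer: -7928/62853143 - √41/62853143 ≈ -0.00012624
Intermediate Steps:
d = -2 (d = -2/7 + (-6*(5 - 1*3))/7 = -2/7 + (-6*(5 - 3))/7 = -2/7 + (-6*2)/7 = -2/7 + (⅐)*(-12) = -2/7 - 12/7 = -2)
h(D, f) = √41 (h(D, f) = √(43 - 2) = √41)
1/(h(72, 22) - 7928) = 1/(√41 - 7928) = 1/(-7928 + √41)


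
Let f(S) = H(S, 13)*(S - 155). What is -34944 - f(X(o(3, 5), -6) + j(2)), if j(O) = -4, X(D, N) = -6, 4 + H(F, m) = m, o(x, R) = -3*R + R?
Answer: -33459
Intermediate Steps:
o(x, R) = -2*R
H(F, m) = -4 + m
f(S) = -1395 + 9*S (f(S) = (-4 + 13)*(S - 155) = 9*(-155 + S) = -1395 + 9*S)
-34944 - f(X(o(3, 5), -6) + j(2)) = -34944 - (-1395 + 9*(-6 - 4)) = -34944 - (-1395 + 9*(-10)) = -34944 - (-1395 - 90) = -34944 - 1*(-1485) = -34944 + 1485 = -33459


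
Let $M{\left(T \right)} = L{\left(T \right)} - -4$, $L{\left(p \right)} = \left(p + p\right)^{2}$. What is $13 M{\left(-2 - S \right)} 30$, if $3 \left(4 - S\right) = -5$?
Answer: $\frac{279760}{3} \approx 93253.0$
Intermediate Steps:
$S = \frac{17}{3}$ ($S = 4 - - \frac{5}{3} = 4 + \frac{5}{3} = \frac{17}{3} \approx 5.6667$)
$L{\left(p \right)} = 4 p^{2}$ ($L{\left(p \right)} = \left(2 p\right)^{2} = 4 p^{2}$)
$M{\left(T \right)} = 4 + 4 T^{2}$ ($M{\left(T \right)} = 4 T^{2} - -4 = 4 T^{2} + 4 = 4 + 4 T^{2}$)
$13 M{\left(-2 - S \right)} 30 = 13 \left(4 + 4 \left(-2 - \frac{17}{3}\right)^{2}\right) 30 = 13 \left(4 + 4 \left(- \frac{23}{3}\right)^{2}\right) 30 = 13 \left(4 + 4 \cdot \frac{529}{9}\right) 30 = 13 \left(4 + \frac{2116}{9}\right) 30 = 13 \cdot \frac{2152}{9} \cdot 30 = \frac{27976}{9} \cdot 30 = \frac{279760}{3}$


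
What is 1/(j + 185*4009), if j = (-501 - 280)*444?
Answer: 1/394901 ≈ 2.5323e-6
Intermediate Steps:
j = -346764 (j = -781*444 = -346764)
1/(j + 185*4009) = 1/(-346764 + 185*4009) = 1/(-346764 + 741665) = 1/394901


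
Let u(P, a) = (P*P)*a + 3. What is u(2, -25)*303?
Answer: -29391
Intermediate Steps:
u(P, a) = 3 + a*P**2 (u(P, a) = P**2*a + 3 = a*P**2 + 3 = 3 + a*P**2)
u(2, -25)*303 = (3 - 25*2**2)*303 = (3 - 25*4)*303 = (3 - 100)*303 = -97*303 = -29391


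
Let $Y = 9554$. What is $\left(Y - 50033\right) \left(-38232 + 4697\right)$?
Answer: $1357463265$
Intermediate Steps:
$\left(Y - 50033\right) \left(-38232 + 4697\right) = \left(9554 - 50033\right) \left(-38232 + 4697\right) = \left(-40479\right) \left(-33535\right) = 1357463265$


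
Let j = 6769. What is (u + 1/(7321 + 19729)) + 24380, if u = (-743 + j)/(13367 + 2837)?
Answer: 1335795091938/54789775 ≈ 24380.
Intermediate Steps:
u = 3013/8102 (u = (-743 + 6769)/(13367 + 2837) = 6026/16204 = 6026*(1/16204) = 3013/8102 ≈ 0.37188)
(u + 1/(7321 + 19729)) + 24380 = (3013/8102 + 1/(7321 + 19729)) + 24380 = (3013/8102 + 1/27050) + 24380 = 20377438/54789775 + 24380 = 1335795091938/54789775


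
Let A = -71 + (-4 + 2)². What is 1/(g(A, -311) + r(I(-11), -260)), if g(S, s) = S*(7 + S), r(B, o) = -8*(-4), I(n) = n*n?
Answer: 1/4052 ≈ 0.00024679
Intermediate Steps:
I(n) = n²
r(B, o) = 32
A = -67 (A = -71 + (-2)² = -71 + 4 = -67)
1/(g(A, -311) + r(I(-11), -260)) = 1/(-67*(7 - 67) + 32) = 1/(-67*(-60) + 32) = 1/(4020 + 32) = 1/4052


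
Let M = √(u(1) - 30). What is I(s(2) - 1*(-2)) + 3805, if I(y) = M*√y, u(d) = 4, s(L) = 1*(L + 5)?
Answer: 3805 + 3*I*√26 ≈ 3805.0 + 15.297*I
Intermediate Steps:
s(L) = 5 + L (s(L) = 1*(5 + L) = 5 + L)
M = I*√26 (M = √(4 - 30) = √(-26) = I*√26 ≈ 5.099*I)
I(y) = I*√26*√y (I(y) = (I*√26)*√y = I*√26*√y)
I(s(2) - 1*(-2)) + 3805 = I*√26*√((5 + 2) - 1*(-2)) + 3805 = I*√26*√(7 + 2) + 3805 = I*√26*√9 + 3805 = I*√26*3 + 3805 = 3*I*√26 + 3805 = 3805 + 3*I*√26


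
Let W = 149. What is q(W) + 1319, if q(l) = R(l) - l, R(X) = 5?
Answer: 1175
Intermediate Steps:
q(l) = 5 - l
q(W) + 1319 = (5 - 1*149) + 1319 = (5 - 149) + 1319 = -144 + 1319 = 1175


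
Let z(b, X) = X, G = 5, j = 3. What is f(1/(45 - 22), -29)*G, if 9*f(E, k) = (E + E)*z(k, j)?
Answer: 10/69 ≈ 0.14493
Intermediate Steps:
f(E, k) = 2*E/3 (f(E, k) = ((E + E)*3)/9 = ((2*E)*3)/9 = (6*E)/9 = 2*E/3)
f(1/(45 - 22), -29)*G = (2/(3*(45 - 22)))*5 = ((⅔)/23)*5 = ((⅔)*(1/23))*5 = (2/69)*5 = 10/69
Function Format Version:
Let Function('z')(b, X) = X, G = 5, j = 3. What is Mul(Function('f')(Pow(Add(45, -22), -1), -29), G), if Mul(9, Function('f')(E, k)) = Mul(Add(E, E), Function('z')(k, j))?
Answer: Rational(10, 69) ≈ 0.14493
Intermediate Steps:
Function('f')(E, k) = Mul(Rational(2, 3), E) (Function('f')(E, k) = Mul(Rational(1, 9), Mul(Add(E, E), 3)) = Mul(Rational(1, 9), Mul(Mul(2, E), 3)) = Mul(Rational(1, 9), Mul(6, E)) = Mul(Rational(2, 3), E))
Mul(Function('f')(Pow(Add(45, -22), -1), -29), G) = Mul(Mul(Rational(2, 3), Pow(Add(45, -22), -1)), 5) = Mul(Mul(Rational(2, 3), Pow(23, -1)), 5) = Mul(Mul(Rational(2, 3), Rational(1, 23)), 5) = Mul(Rational(2, 69), 5) = Rational(10, 69)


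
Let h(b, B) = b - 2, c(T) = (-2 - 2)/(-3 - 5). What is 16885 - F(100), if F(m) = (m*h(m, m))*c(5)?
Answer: 11985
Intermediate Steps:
c(T) = 1/2 (c(T) = -4/(-8) = -4*(-1/8) = 1/2)
h(b, B) = -2 + b
F(m) = m*(-2 + m)/2 (F(m) = (m*(-2 + m))*(1/2) = m*(-2 + m)/2)
16885 - F(100) = 16885 - 100*(-2 + 100)/2 = 16885 - 100*98/2 = 16885 - 1*4900 = 16885 - 4900 = 11985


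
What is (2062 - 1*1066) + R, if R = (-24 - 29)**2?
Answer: 3805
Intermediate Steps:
R = 2809 (R = (-53)**2 = 2809)
(2062 - 1*1066) + R = (2062 - 1*1066) + 2809 = (2062 - 1066) + 2809 = 996 + 2809 = 3805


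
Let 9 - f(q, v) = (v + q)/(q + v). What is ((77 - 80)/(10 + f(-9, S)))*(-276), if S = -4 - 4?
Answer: 46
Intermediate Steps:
S = -8
f(q, v) = 8 (f(q, v) = 9 - (v + q)/(q + v) = 9 - (q + v)/(q + v) = 9 - 1*1 = 9 - 1 = 8)
((77 - 80)/(10 + f(-9, S)))*(-276) = ((77 - 80)/(10 + 8))*(-276) = -3/18*(-276) = -3*1/18*(-276) = -⅙*(-276) = 46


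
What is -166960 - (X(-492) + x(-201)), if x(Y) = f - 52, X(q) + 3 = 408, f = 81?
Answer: -167394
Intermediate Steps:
X(q) = 405 (X(q) = -3 + 408 = 405)
x(Y) = 29 (x(Y) = 81 - 52 = 29)
-166960 - (X(-492) + x(-201)) = -166960 - (405 + 29) = -166960 - 1*434 = -166960 - 434 = -167394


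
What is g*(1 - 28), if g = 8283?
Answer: -223641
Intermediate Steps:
g*(1 - 28) = 8283*(1 - 28) = 8283*(-27) = -223641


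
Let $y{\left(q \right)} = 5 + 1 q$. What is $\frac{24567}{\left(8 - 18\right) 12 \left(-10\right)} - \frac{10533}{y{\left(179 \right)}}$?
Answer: $- \frac{338303}{9200} \approx -36.772$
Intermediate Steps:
$y{\left(q \right)} = 5 + q$
$\frac{24567}{\left(8 - 18\right) 12 \left(-10\right)} - \frac{10533}{y{\left(179 \right)}} = \frac{24567}{\left(8 - 18\right) 12 \left(-10\right)} - \frac{10533}{5 + 179} = \frac{24567}{\left(8 - 18\right) 12 \left(-10\right)} - \frac{10533}{184} = \frac{24567}{\left(-10\right) 12 \left(-10\right)} - \frac{10533}{184} = \frac{24567}{\left(-120\right) \left(-10\right)} - \frac{10533}{184} = \frac{24567}{1200} - \frac{10533}{184} = 24567 \cdot \frac{1}{1200} - \frac{10533}{184} = \frac{8189}{400} - \frac{10533}{184} = - \frac{338303}{9200}$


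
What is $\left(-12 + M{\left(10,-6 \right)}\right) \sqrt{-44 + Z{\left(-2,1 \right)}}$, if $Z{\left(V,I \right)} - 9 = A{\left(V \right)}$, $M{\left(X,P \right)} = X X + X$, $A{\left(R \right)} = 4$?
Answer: $98 i \sqrt{31} \approx 545.64 i$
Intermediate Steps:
$M{\left(X,P \right)} = X + X^{2}$ ($M{\left(X,P \right)} = X^{2} + X = X + X^{2}$)
$Z{\left(V,I \right)} = 13$ ($Z{\left(V,I \right)} = 9 + 4 = 13$)
$\left(-12 + M{\left(10,-6 \right)}\right) \sqrt{-44 + Z{\left(-2,1 \right)}} = \left(-12 + 10 \left(1 + 10\right)\right) \sqrt{-44 + 13} = \left(-12 + 10 \cdot 11\right) \sqrt{-31} = \left(-12 + 110\right) i \sqrt{31} = 98 i \sqrt{31}$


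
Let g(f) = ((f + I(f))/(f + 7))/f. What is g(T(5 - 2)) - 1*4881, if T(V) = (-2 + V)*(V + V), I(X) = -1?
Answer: -380713/78 ≈ -4880.9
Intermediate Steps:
T(V) = 2*V*(-2 + V) (T(V) = (-2 + V)*(2*V) = 2*V*(-2 + V))
g(f) = (-1 + f)/(f*(7 + f)) (g(f) = ((f - 1)/(f + 7))/f = ((-1 + f)/(7 + f))/f = (-1 + f)/(f*(7 + f)))
g(T(5 - 2)) - 1*4881 = (-1 + 2*(5 - 2)*(-2 + (5 - 2)))/(((2*(5 - 2)*(-2 + (5 - 2))))*(7 + 2*(5 - 2)*(-2 + (5 - 2)))) - 1*4881 = (-1 + 2*3*(-2 + 3))/(((2*3*(-2 + 3)))*(7 + 2*3*(-2 + 3))) - 4881 = (-1 + 2*3*1)/(((2*3*1))*(7 + 2*3*1)) - 4881 = (-1 + 6)/(6*(7 + 6)) - 4881 = (⅙)*5/13 - 4881 = (⅙)*(1/13)*5 - 4881 = 5/78 - 4881 = -380713/78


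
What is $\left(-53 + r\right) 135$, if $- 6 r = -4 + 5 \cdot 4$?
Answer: $-7515$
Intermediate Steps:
$r = - \frac{8}{3}$ ($r = - \frac{-4 + 5 \cdot 4}{6} = - \frac{-4 + 20}{6} = \left(- \frac{1}{6}\right) 16 = - \frac{8}{3} \approx -2.6667$)
$\left(-53 + r\right) 135 = \left(-53 - \frac{8}{3}\right) 135 = \left(- \frac{167}{3}\right) 135 = -7515$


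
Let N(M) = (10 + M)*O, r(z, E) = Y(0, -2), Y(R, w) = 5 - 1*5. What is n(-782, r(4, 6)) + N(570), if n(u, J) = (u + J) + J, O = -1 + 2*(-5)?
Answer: -7162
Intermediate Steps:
O = -11 (O = -1 - 10 = -11)
Y(R, w) = 0 (Y(R, w) = 5 - 5 = 0)
r(z, E) = 0
N(M) = -110 - 11*M (N(M) = (10 + M)*(-11) = -110 - 11*M)
n(u, J) = u + 2*J (n(u, J) = (J + u) + J = u + 2*J)
n(-782, r(4, 6)) + N(570) = (-782 + 2*0) + (-110 - 11*570) = (-782 + 0) + (-110 - 6270) = -782 - 6380 = -7162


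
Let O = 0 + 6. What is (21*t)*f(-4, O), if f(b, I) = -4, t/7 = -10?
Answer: 5880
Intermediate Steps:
t = -70 (t = 7*(-10) = -70)
O = 6
(21*t)*f(-4, O) = (21*(-70))*(-4) = -1470*(-4) = 5880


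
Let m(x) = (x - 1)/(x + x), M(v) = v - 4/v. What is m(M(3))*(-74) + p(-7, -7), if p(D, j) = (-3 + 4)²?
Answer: -69/5 ≈ -13.800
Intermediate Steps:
p(D, j) = 1 (p(D, j) = 1² = 1)
m(x) = (-1 + x)/(2*x) (m(x) = (-1 + x)/((2*x)) = (-1 + x)*(1/(2*x)) = (-1 + x)/(2*x))
m(M(3))*(-74) + p(-7, -7) = ((-1 + (3 - 4/3))/(2*(3 - 4/3)))*(-74) + 1 = ((-1 + 5/3)/(2*(5/3)))*(-74) + 1 = ((½)*(⅗)*(⅔))*(-74) + 1 = (⅕)*(-74) + 1 = -74/5 + 1 = -69/5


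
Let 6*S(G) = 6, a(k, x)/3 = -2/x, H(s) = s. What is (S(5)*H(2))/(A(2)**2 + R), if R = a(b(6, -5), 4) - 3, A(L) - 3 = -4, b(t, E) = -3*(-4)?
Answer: -4/7 ≈ -0.57143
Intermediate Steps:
b(t, E) = 12
a(k, x) = -6/x (a(k, x) = 3*(-2/x) = -6/x)
A(L) = -1 (A(L) = 3 - 4 = -1)
R = -9/2 (R = -6/4 - 3 = -6*1/4 - 3 = -3/2 - 3 = -9/2 ≈ -4.5000)
S(G) = 1 (S(G) = (1/6)*6 = 1)
(S(5)*H(2))/(A(2)**2 + R) = (1*2)/((-1)**2 - 9/2) = 2/(1 - 9/2) = 2/(-7/2) = 2*(-2/7) = -4/7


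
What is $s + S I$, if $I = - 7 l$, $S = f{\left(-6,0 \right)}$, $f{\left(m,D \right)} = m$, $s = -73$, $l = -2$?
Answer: $-157$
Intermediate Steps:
$S = -6$
$I = 14$ ($I = \left(-7\right) \left(-2\right) = 14$)
$s + S I = -73 - 84 = -157$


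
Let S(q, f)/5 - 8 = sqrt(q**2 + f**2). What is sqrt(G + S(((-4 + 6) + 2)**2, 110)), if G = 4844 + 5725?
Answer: sqrt(10609 + 10*sqrt(3089)) ≈ 105.66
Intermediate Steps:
G = 10569
S(q, f) = 40 + 5*sqrt(f**2 + q**2) (S(q, f) = 40 + 5*sqrt(q**2 + f**2) = 40 + 5*sqrt(f**2 + q**2))
sqrt(G + S(((-4 + 6) + 2)**2, 110)) = sqrt(10569 + (40 + 5*sqrt(110**2 + (((-4 + 6) + 2)**2)**2))) = sqrt(10569 + (40 + 5*sqrt(12100 + ((2 + 2)**2)**2))) = sqrt(10569 + (40 + 5*sqrt(12100 + (4**2)**2))) = sqrt(10569 + (40 + 5*sqrt(12100 + 16**2))) = sqrt(10569 + (40 + 5*sqrt(12100 + 256))) = sqrt(10569 + (40 + 5*sqrt(12356))) = sqrt(10569 + (40 + 5*(2*sqrt(3089)))) = sqrt(10569 + (40 + 10*sqrt(3089))) = sqrt(10609 + 10*sqrt(3089))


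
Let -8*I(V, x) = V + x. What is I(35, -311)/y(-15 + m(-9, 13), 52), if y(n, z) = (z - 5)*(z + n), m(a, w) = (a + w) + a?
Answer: 69/3008 ≈ 0.022939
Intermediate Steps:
m(a, w) = w + 2*a
I(V, x) = -V/8 - x/8 (I(V, x) = -(V + x)/8 = -V/8 - x/8)
y(n, z) = (-5 + z)*(n + z)
I(35, -311)/y(-15 + m(-9, 13), 52) = (-⅛*35 - ⅛*(-311))/(52² - 5*(-15 + (13 + 2*(-9))) - 5*52 + (-15 + (13 + 2*(-9)))*52) = (-35/8 + 311/8)/(2704 - 5*(-15 + (13 - 18)) - 260 + (-15 + (13 - 18))*52) = 69/(2*(2704 - 5*(-15 - 5) - 260 + (-15 - 5)*52)) = 69/(2*(2704 - 5*(-20) - 260 - 20*52)) = 69/(2*(2704 + 100 - 260 - 1040)) = (69/2)/1504 = (69/2)*(1/1504) = 69/3008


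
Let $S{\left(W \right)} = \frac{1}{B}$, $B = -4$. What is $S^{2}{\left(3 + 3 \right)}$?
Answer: $\frac{1}{16} \approx 0.0625$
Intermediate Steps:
$S{\left(W \right)} = - \frac{1}{4}$ ($S{\left(W \right)} = \frac{1}{-4} = - \frac{1}{4}$)
$S^{2}{\left(3 + 3 \right)} = \left(- \frac{1}{4}\right)^{2} = \frac{1}{16}$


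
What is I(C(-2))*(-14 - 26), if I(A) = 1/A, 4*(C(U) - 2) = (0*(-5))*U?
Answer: -20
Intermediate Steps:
C(U) = 2 (C(U) = 2 + ((0*(-5))*U)/4 = 2 + (0*U)/4 = 2 + (¼)*0 = 2 + 0 = 2)
I(C(-2))*(-14 - 26) = (-14 - 26)/2 = (½)*(-40) = -20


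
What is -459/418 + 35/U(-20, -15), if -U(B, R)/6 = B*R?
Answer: -84083/75240 ≈ -1.1175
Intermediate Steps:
U(B, R) = -6*B*R
-459/418 + 35/U(-20, -15) = -459/418 + 35/((-6*(-20)*(-15))) = -459*1/418 + 35/(-1800) = -459/418 + 35*(-1/1800) = -459/418 - 7/360 = -84083/75240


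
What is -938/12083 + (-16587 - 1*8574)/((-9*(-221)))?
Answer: -101962015/8011029 ≈ -12.728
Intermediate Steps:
-938/12083 + (-16587 - 1*8574)/((-9*(-221))) = -938*1/12083 + (-16587 - 8574)/1989 = -938/12083 - 25161*1/1989 = -938/12083 - 8387/663 = -101962015/8011029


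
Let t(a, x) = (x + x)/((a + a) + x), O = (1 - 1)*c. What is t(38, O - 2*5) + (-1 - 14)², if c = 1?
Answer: 7415/33 ≈ 224.70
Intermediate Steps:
O = 0 (O = (1 - 1)*1 = 0*1 = 0)
t(a, x) = 2*x/(x + 2*a) (t(a, x) = (2*x)/(2*a + x) = (2*x)/(x + 2*a) = 2*x/(x + 2*a))
t(38, O - 2*5) + (-1 - 14)² = 2*(0 - 2*5)/((0 - 2*5) + 2*38) + (-1 - 14)² = 2*(0 - 10)/((0 - 10) + 76) + (-15)² = 2*(-10)/(-10 + 76) + 225 = 2*(-10)/66 + 225 = 2*(-10)*(1/66) + 225 = -10/33 + 225 = 7415/33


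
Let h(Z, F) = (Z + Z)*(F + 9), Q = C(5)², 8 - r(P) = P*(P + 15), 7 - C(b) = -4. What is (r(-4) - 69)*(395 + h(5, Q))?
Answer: -28815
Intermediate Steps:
C(b) = 11 (C(b) = 7 - 1*(-4) = 7 + 4 = 11)
r(P) = 8 - P*(15 + P) (r(P) = 8 - P*(P + 15) = 8 - P*(15 + P))
Q = 121 (Q = 11² = 121)
h(Z, F) = 2*Z*(9 + F) (h(Z, F) = (2*Z)*(9 + F) = 2*Z*(9 + F))
(r(-4) - 69)*(395 + h(5, Q)) = ((8 - 1*(-4)² - 15*(-4)) - 69)*(395 + 2*5*(9 + 121)) = ((8 - 1*16 + 60) - 69)*(395 + 2*5*130) = ((8 - 16 + 60) - 69)*(395 + 1300) = (52 - 69)*1695 = -17*1695 = -28815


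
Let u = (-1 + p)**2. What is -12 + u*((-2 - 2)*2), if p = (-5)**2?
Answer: -4620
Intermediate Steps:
p = 25
u = 576 (u = (-1 + 25)**2 = 24**2 = 576)
-12 + u*((-2 - 2)*2) = -12 + 576*((-2 - 2)*2) = -12 + 576*(-4*2) = -12 + 576*(-8) = -12 - 4608 = -4620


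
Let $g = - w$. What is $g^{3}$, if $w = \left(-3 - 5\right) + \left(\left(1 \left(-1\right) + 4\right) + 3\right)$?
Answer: $8$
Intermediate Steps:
$w = -2$ ($w = -8 + \left(\left(-1 + 4\right) + 3\right) = -8 + \left(3 + 3\right) = -8 + 6 = -2$)
$g = 2$ ($g = \left(-1\right) \left(-2\right) = 2$)
$g^{3} = 2^{3} = 8$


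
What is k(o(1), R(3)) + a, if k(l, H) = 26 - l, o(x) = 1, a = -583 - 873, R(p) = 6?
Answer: -1431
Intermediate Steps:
a = -1456
k(o(1), R(3)) + a = (26 - 1*1) - 1456 = (26 - 1) - 1456 = 25 - 1456 = -1431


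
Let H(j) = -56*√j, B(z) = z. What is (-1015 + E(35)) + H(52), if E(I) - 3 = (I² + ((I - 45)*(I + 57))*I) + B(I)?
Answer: -31952 - 112*√13 ≈ -32356.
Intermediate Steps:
E(I) = 3 + I + I² + I*(-45 + I)*(57 + I) (E(I) = 3 + ((I² + ((I - 45)*(I + 57))*I) + I) = 3 + ((I² + ((-45 + I)*(57 + I))*I) + I) = 3 + ((I² + I*(-45 + I)*(57 + I)) + I) = 3 + (I + I² + I*(-45 + I)*(57 + I)) = 3 + I + I² + I*(-45 + I)*(57 + I))
(-1015 + E(35)) + H(52) = (-1015 + (3 + 35³ - 2564*35 + 13*35²)) - 112*√13 = (-1015 + (3 + 42875 - 89740 + 13*1225)) - 112*√13 = (-1015 + (3 + 42875 - 89740 + 15925)) - 112*√13 = (-1015 - 30937) - 112*√13 = -31952 - 112*√13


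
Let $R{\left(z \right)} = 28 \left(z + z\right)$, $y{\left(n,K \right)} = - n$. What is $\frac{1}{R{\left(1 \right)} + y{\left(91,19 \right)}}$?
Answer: $- \frac{1}{35} \approx -0.028571$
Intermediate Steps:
$R{\left(z \right)} = 56 z$ ($R{\left(z \right)} = 28 \cdot 2 z = 56 z$)
$\frac{1}{R{\left(1 \right)} + y{\left(91,19 \right)}} = \frac{1}{56 \cdot 1 - 91} = \frac{1}{56 - 91} = \frac{1}{-35} = - \frac{1}{35}$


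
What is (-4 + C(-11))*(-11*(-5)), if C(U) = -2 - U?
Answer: 275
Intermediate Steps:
(-4 + C(-11))*(-11*(-5)) = (-4 + (-2 - 1*(-11)))*(-11*(-5)) = (-4 + (-2 + 11))*55 = (-4 + 9)*55 = 5*55 = 275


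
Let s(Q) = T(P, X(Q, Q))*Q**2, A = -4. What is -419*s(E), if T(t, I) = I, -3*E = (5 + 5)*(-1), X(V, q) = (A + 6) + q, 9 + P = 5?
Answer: -670400/27 ≈ -24830.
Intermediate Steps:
P = -4 (P = -9 + 5 = -4)
X(V, q) = 2 + q (X(V, q) = (-4 + 6) + q = 2 + q)
E = 10/3 (E = -(5 + 5)*(-1)/3 = -10*(-1)/3 = -1/3*(-10) = 10/3 ≈ 3.3333)
s(Q) = Q**2*(2 + Q) (s(Q) = (2 + Q)*Q**2 = Q**2*(2 + Q))
-419*s(E) = -419*(10/3)**2*(2 + 10/3) = -41900*16/(9*3) = -419*1600/27 = -670400/27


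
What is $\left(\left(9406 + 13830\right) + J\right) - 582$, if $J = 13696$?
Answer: $36350$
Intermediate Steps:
$\left(\left(9406 + 13830\right) + J\right) - 582 = \left(\left(9406 + 13830\right) + 13696\right) - 582 = \left(23236 + 13696\right) - 582 = 36932 - 582 = 36350$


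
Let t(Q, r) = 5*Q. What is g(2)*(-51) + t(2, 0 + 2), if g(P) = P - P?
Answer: 10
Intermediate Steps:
g(P) = 0
g(2)*(-51) + t(2, 0 + 2) = 0*(-51) + 5*2 = 0 + 10 = 10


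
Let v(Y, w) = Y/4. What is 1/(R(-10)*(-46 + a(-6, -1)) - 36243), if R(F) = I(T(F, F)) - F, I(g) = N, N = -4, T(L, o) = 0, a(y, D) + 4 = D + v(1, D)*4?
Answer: -1/36543 ≈ -2.7365e-5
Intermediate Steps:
v(Y, w) = Y/4 (v(Y, w) = Y*(¼) = Y/4)
a(y, D) = -3 + D (a(y, D) = -4 + (D + ((¼)*1)*4) = -4 + (D + (¼)*4) = -4 + (D + 1) = -4 + (1 + D) = -3 + D)
I(g) = -4
R(F) = -4 - F
1/(R(-10)*(-46 + a(-6, -1)) - 36243) = 1/((-4 - 1*(-10))*(-46 + (-3 - 1)) - 36243) = 1/((-4 + 10)*(-46 - 4) - 36243) = 1/(6*(-50) - 36243) = 1/(-300 - 36243) = 1/(-36543) = -1/36543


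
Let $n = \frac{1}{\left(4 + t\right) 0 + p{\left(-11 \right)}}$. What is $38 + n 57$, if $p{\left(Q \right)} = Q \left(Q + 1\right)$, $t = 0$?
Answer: $\frac{4237}{110} \approx 38.518$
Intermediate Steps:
$p{\left(Q \right)} = Q \left(1 + Q\right)$
$n = \frac{1}{110}$ ($n = \frac{1}{\left(4 + 0\right) 0 - 11 \left(1 - 11\right)} = \frac{1}{4 \cdot 0 - -110} = \frac{1}{0 + 110} = \frac{1}{110} \approx 0.0090909$)
$38 + n 57 = 38 + \frac{1}{110} \cdot 57 = 38 + \frac{57}{110} = \frac{4237}{110}$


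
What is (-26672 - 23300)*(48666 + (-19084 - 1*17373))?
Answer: -610108148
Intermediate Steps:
(-26672 - 23300)*(48666 + (-19084 - 1*17373)) = -49972*(48666 + (-19084 - 17373)) = -49972*(48666 - 36457) = -49972*12209 = -610108148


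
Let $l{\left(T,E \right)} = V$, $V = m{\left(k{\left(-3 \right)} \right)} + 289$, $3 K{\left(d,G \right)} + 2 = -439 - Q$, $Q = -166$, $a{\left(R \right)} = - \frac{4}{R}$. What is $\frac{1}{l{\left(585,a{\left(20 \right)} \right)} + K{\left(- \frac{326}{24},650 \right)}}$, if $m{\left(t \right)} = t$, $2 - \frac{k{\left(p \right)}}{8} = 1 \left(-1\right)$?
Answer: $\frac{3}{664} \approx 0.0045181$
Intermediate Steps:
$k{\left(p \right)} = 24$ ($k{\left(p \right)} = 16 - 8 \cdot 1 \left(-1\right) = 16 - -8 = 16 + 8 = 24$)
$K{\left(d,G \right)} = - \frac{275}{3}$ ($K{\left(d,G \right)} = - \frac{2}{3} + \frac{-439 - -166}{3} = - \frac{2}{3} + \frac{-439 + 166}{3} = - \frac{2}{3} + \frac{1}{3} \left(-273\right) = - \frac{2}{3} - 91 = - \frac{275}{3}$)
$V = 313$ ($V = 24 + 289 = 313$)
$l{\left(T,E \right)} = 313$
$\frac{1}{l{\left(585,a{\left(20 \right)} \right)} + K{\left(- \frac{326}{24},650 \right)}} = \frac{1}{313 - \frac{275}{3}} = \frac{1}{\frac{664}{3}} = \frac{3}{664}$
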